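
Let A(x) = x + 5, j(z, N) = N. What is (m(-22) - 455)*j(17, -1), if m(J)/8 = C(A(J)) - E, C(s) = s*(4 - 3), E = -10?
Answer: 511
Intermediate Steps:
A(x) = 5 + x
C(s) = s (C(s) = s*1 = s)
m(J) = 120 + 8*J (m(J) = 8*((5 + J) - 1*(-10)) = 8*((5 + J) + 10) = 8*(15 + J) = 120 + 8*J)
(m(-22) - 455)*j(17, -1) = ((120 + 8*(-22)) - 455)*(-1) = ((120 - 176) - 455)*(-1) = (-56 - 455)*(-1) = -511*(-1) = 511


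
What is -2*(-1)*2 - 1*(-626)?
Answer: 630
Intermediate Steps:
-2*(-1)*2 - 1*(-626) = 2*2 + 626 = 4 + 626 = 630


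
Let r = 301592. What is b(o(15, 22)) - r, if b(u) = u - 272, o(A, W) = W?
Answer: -301842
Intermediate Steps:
b(u) = -272 + u
b(o(15, 22)) - r = (-272 + 22) - 1*301592 = -250 - 301592 = -301842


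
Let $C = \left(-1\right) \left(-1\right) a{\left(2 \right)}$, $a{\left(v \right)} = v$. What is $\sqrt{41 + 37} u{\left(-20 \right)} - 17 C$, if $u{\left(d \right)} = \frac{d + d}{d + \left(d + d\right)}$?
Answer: $-34 + \frac{2 \sqrt{78}}{3} \approx -28.112$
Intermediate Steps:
$C = 2$ ($C = \left(-1\right) \left(-1\right) 2 = 1 \cdot 2 = 2$)
$u{\left(d \right)} = \frac{2}{3}$ ($u{\left(d \right)} = \frac{2 d}{d + 2 d} = \frac{2 d}{3 d} = 2 d \frac{1}{3 d} = \frac{2}{3}$)
$\sqrt{41 + 37} u{\left(-20 \right)} - 17 C = \sqrt{41 + 37} \cdot \frac{2}{3} - 34 = \sqrt{78} \cdot \frac{2}{3} - 34 = \frac{2 \sqrt{78}}{3} - 34 = -34 + \frac{2 \sqrt{78}}{3}$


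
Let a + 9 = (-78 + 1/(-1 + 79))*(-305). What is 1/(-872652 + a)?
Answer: -78/66212243 ≈ -1.1780e-6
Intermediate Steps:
a = 1854613/78 (a = -9 + (-78 + 1/(-1 + 79))*(-305) = -9 + (-78 + 1/78)*(-305) = -9 - 6083/78*(-305) = -9 + 1855315/78 = 1854613/78 ≈ 23777.)
1/(-872652 + a) = 1/(-872652 + 1854613/78) = 1/(-66212243/78) = -78/66212243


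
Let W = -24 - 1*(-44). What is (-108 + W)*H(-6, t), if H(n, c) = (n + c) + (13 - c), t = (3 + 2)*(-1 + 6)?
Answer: -616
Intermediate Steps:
t = 25 (t = 5*5 = 25)
H(n, c) = 13 + n (H(n, c) = (c + n) + (13 - c) = 13 + n)
W = 20 (W = -24 + 44 = 20)
(-108 + W)*H(-6, t) = (-108 + 20)*(13 - 6) = -88*7 = -616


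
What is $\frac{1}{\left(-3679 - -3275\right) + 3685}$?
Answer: $\frac{1}{3281} \approx 0.00030479$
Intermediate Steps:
$\frac{1}{\left(-3679 - -3275\right) + 3685} = \frac{1}{\left(-3679 + 3275\right) + 3685} = \frac{1}{-404 + 3685} = \frac{1}{3281}$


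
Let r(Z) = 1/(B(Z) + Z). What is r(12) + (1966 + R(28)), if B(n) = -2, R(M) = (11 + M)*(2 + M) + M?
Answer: 31641/10 ≈ 3164.1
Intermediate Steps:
R(M) = M + (2 + M)*(11 + M) (R(M) = (2 + M)*(11 + M) + M = M + (2 + M)*(11 + M))
r(Z) = 1/(-2 + Z)
r(12) + (1966 + R(28)) = 1/(-2 + 12) + (1966 + (22 + 28**2 + 14*28)) = 1/10 + (1966 + (22 + 784 + 392)) = 1/10 + (1966 + 1198) = 1/10 + 3164 = 31641/10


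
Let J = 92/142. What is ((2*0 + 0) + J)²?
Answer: 2116/5041 ≈ 0.41976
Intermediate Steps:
J = 46/71 (J = 92*(1/142) = 46/71 ≈ 0.64789)
((2*0 + 0) + J)² = ((2*0 + 0) + 46/71)² = ((0 + 0) + 46/71)² = (0 + 46/71)² = (46/71)² = 2116/5041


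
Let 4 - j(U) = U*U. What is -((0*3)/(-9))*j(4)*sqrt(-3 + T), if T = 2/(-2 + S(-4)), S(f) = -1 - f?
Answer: 0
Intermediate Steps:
T = 2 (T = 2/(-2 + (-1 - 1*(-4))) = 2/(-2 + (-1 + 4)) = 2/(-2 + 3) = 2/1 = 2*1 = 2)
j(U) = 4 - U**2 (j(U) = 4 - U*U = 4 - U**2)
-((0*3)/(-9))*j(4)*sqrt(-3 + T) = -((0*3)/(-9))*(4 - 1*4**2)*sqrt(-3 + 2) = -(0*(-1/9))*(4 - 1*16)*sqrt(-1) = -0*(4 - 16)*I = -0*(-12)*I = -0*I = -1*0 = 0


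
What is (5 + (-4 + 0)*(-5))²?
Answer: 625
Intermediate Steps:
(5 + (-4 + 0)*(-5))² = (5 - 4*(-5))² = (5 + 20)² = 25² = 625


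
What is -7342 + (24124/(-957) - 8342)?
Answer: -15033712/957 ≈ -15709.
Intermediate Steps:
-7342 + (24124/(-957) - 8342) = -7342 + (24124*(-1/957) - 8342) = -7342 + (-24124/957 - 8342) = -7342 - 8007418/957 = -15033712/957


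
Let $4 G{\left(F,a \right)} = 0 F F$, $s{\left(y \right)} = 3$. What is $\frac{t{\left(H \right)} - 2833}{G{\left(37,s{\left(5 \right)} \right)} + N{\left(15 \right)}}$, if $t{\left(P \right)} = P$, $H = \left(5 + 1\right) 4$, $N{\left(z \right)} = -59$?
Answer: $\frac{2809}{59} \approx 47.61$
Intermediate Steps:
$G{\left(F,a \right)} = 0$ ($G{\left(F,a \right)} = \frac{0 F F}{4} = \frac{0 F}{4} = \frac{1}{4} \cdot 0 = 0$)
$H = 24$ ($H = 6 \cdot 4 = 24$)
$\frac{t{\left(H \right)} - 2833}{G{\left(37,s{\left(5 \right)} \right)} + N{\left(15 \right)}} = \frac{24 - 2833}{0 - 59} = - \frac{2809}{-59} = \left(-2809\right) \left(- \frac{1}{59}\right) = \frac{2809}{59}$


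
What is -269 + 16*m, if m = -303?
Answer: -5117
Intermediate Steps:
-269 + 16*m = -269 + 16*(-303) = -269 - 4848 = -5117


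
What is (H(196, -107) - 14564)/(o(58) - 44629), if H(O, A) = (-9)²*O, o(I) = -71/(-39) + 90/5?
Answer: -25584/869879 ≈ -0.029411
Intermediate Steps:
o(I) = 773/39 (o(I) = -71*(-1/39) + 90*(⅕) = 71/39 + 18 = 773/39)
H(O, A) = 81*O
(H(196, -107) - 14564)/(o(58) - 44629) = (81*196 - 14564)/(773/39 - 44629) = (15876 - 14564)/(-1739758/39) = 1312*(-39/1739758) = -25584/869879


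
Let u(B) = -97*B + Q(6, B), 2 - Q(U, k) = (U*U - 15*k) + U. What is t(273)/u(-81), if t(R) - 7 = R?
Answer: 140/3301 ≈ 0.042411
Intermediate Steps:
t(R) = 7 + R
Q(U, k) = 2 - U - U² + 15*k (Q(U, k) = 2 - ((U*U - 15*k) + U) = 2 - ((U² - 15*k) + U) = 2 - (U + U² - 15*k) = 2 + (-U - U² + 15*k) = 2 - U - U² + 15*k)
u(B) = -40 - 82*B (u(B) = -97*B + (2 - 1*6 - 1*6² + 15*B) = -97*B + (2 - 6 - 1*36 + 15*B) = -97*B + (2 - 6 - 36 + 15*B) = -97*B + (-40 + 15*B) = -40 - 82*B)
t(273)/u(-81) = (7 + 273)/(-40 - 82*(-81)) = 280/(-40 + 6642) = 280/6602 = 280*(1/6602) = 140/3301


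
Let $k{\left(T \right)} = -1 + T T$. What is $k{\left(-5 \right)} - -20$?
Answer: $44$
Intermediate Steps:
$k{\left(T \right)} = -1 + T^{2}$
$k{\left(-5 \right)} - -20 = \left(-1 + \left(-5\right)^{2}\right) - -20 = \left(-1 + 25\right) + 20 = 24 + 20 = 44$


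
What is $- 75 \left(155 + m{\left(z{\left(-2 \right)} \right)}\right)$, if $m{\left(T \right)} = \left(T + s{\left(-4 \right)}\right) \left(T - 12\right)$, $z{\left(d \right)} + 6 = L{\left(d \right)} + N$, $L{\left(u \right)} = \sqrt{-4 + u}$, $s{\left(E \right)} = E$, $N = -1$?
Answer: $-26850 + 2250 i \sqrt{6} \approx -26850.0 + 5511.4 i$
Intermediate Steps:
$z{\left(d \right)} = -7 + \sqrt{-4 + d}$ ($z{\left(d \right)} = -6 + \left(\sqrt{-4 + d} - 1\right) = -6 + \left(-1 + \sqrt{-4 + d}\right) = -7 + \sqrt{-4 + d}$)
$m{\left(T \right)} = \left(-12 + T\right) \left(-4 + T\right)$ ($m{\left(T \right)} = \left(T - 4\right) \left(T - 12\right) = \left(-4 + T\right) \left(-12 + T\right) = \left(-12 + T\right) \left(-4 + T\right)$)
$- 75 \left(155 + m{\left(z{\left(-2 \right)} \right)}\right) = - 75 \left(155 + \left(48 + \left(-7 + \sqrt{-4 - 2}\right)^{2} - 16 \left(-7 + \sqrt{-4 - 2}\right)\right)\right) = - 75 \left(155 + \left(48 + \left(-7 + \sqrt{-6}\right)^{2} - 16 \left(-7 + \sqrt{-6}\right)\right)\right) = - 75 \left(155 + \left(48 + \left(-7 + i \sqrt{6}\right)^{2} - 16 \left(-7 + i \sqrt{6}\right)\right)\right) = - 75 \left(155 + \left(48 + \left(-7 + i \sqrt{6}\right)^{2} + \left(112 - 16 i \sqrt{6}\right)\right)\right) = - 75 \left(155 + \left(160 + \left(-7 + i \sqrt{6}\right)^{2} - 16 i \sqrt{6}\right)\right) = - 75 \left(315 + \left(-7 + i \sqrt{6}\right)^{2} - 16 i \sqrt{6}\right) = -23625 - 75 \left(-7 + i \sqrt{6}\right)^{2} + 1200 i \sqrt{6}$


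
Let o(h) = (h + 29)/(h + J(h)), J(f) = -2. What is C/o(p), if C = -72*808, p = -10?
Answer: 698112/19 ≈ 36743.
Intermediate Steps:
C = -58176
o(h) = (29 + h)/(-2 + h) (o(h) = (h + 29)/(h - 2) = (29 + h)/(-2 + h))
C/o(p) = -58176*(-2 - 10)/(29 - 10) = -58176/(19/(-12)) = -58176/((-1/12*19)) = -58176/(-19/12) = -58176*(-12/19) = 698112/19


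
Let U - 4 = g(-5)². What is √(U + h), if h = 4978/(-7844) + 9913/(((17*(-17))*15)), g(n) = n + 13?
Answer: √65092957025970/1000110 ≈ 8.0671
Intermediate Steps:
g(n) = 13 + n
h = -49668601/17001870 (h = 4978*(-1/7844) + 9913/((-289*15)) = -2489/3922 + 9913/(-4335) = -2489/3922 + 9913*(-1/4335) = -2489/3922 - 9913/4335 = -49668601/17001870 ≈ -2.9214)
U = 68 (U = 4 + (13 - 5)² = 4 + 8² = 4 + 64 = 68)
√(U + h) = √(68 - 49668601/17001870) = √(1106458559/17001870) = √65092957025970/1000110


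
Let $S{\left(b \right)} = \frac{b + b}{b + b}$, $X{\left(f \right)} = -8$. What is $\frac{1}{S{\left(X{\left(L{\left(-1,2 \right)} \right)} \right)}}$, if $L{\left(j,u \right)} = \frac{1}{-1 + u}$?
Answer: $1$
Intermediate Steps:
$S{\left(b \right)} = 1$ ($S{\left(b \right)} = \frac{2 b}{2 b} = 2 b \frac{1}{2 b} = 1$)
$\frac{1}{S{\left(X{\left(L{\left(-1,2 \right)} \right)} \right)}} = 1^{-1} = 1$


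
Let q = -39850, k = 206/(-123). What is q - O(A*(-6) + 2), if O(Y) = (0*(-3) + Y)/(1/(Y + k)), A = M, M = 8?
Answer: -5171294/123 ≈ -42043.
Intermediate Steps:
A = 8
k = -206/123 (k = 206*(-1/123) = -206/123 ≈ -1.6748)
O(Y) = Y*(-206/123 + Y) (O(Y) = (0*(-3) + Y)/(1/(Y - 206/123)) = (0 + Y)/(1/(-206/123 + Y)) = Y*(-206/123 + Y))
q - O(A*(-6) + 2) = -39850 - (8*(-6) + 2)*(-206 + 123*(8*(-6) + 2))/123 = -39850 - (-48 + 2)*(-206 + 123*(-48 + 2))/123 = -39850 - (-46)*(-206 + 123*(-46))/123 = -39850 - (-46)*(-206 - 5658)/123 = -39850 - (-46)*(-5864)/123 = -39850 - 1*269744/123 = -39850 - 269744/123 = -5171294/123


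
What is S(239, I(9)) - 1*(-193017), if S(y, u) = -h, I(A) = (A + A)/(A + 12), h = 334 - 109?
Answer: 192792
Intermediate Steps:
h = 225
I(A) = 2*A/(12 + A) (I(A) = (2*A)/(12 + A) = 2*A/(12 + A))
S(y, u) = -225 (S(y, u) = -1*225 = -225)
S(239, I(9)) - 1*(-193017) = -225 - 1*(-193017) = -225 + 193017 = 192792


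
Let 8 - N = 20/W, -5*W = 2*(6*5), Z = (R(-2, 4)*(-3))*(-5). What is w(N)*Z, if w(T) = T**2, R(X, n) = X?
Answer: -8410/3 ≈ -2803.3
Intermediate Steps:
Z = -30 (Z = -2*(-3)*(-5) = 6*(-5) = -30)
W = -12 (W = -2*6*5/5 = -2*30/5 = -1/5*60 = -12)
N = 29/3 (N = 8 - 20/(-12) = 8 - 20*(-1)/12 = 8 - 1*(-5/3) = 8 + 5/3 = 29/3 ≈ 9.6667)
w(N)*Z = (29/3)**2*(-30) = (841/9)*(-30) = -8410/3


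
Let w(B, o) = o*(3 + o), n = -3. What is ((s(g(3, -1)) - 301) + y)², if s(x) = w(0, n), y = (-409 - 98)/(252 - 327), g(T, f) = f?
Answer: 54110736/625 ≈ 86577.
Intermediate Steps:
y = 169/25 (y = -507/(-75) = -507*(-1/75) = 169/25 ≈ 6.7600)
s(x) = 0 (s(x) = -3*(3 - 3) = -3*0 = 0)
((s(g(3, -1)) - 301) + y)² = ((0 - 301) + 169/25)² = (-301 + 169/25)² = (-7356/25)² = 54110736/625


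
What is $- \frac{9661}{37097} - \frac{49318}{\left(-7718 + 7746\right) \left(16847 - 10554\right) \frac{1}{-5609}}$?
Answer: $\frac{5130121389685}{3268319894} \approx 1569.7$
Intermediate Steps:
$- \frac{9661}{37097} - \frac{49318}{\left(-7718 + 7746\right) \left(16847 - 10554\right) \frac{1}{-5609}} = \left(-9661\right) \frac{1}{37097} - \frac{49318}{28 \cdot 6293 \left(- \frac{1}{5609}\right)} = - \frac{9661}{37097} - \frac{49318}{176204 \left(- \frac{1}{5609}\right)} = - \frac{9661}{37097} - \frac{49318}{- \frac{176204}{5609}} = - \frac{9661}{37097} - - \frac{138312331}{88102} = - \frac{9661}{37097} + \frac{138312331}{88102} = \frac{5130121389685}{3268319894}$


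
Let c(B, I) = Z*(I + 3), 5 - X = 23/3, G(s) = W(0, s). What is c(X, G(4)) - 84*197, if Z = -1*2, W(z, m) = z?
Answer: -16554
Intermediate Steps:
G(s) = 0
Z = -2
X = -8/3 (X = 5 - 23/3 = -8/3 ≈ -2.6667)
c(B, I) = -6 - 2*I (c(B, I) = -2*(I + 3) = -2*(3 + I) = -6 - 2*I)
c(X, G(4)) - 84*197 = (-6 - 2*0) - 84*197 = (-6 + 0) - 16548 = -6 - 16548 = -16554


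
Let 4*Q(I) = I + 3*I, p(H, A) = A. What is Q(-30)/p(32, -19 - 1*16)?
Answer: 6/7 ≈ 0.85714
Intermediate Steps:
Q(I) = I (Q(I) = (I + 3*I)/4 = (4*I)/4 = I)
Q(-30)/p(32, -19 - 1*16) = -30/(-19 - 1*16) = -30/(-19 - 16) = -30/(-35) = -30*(-1/35) = 6/7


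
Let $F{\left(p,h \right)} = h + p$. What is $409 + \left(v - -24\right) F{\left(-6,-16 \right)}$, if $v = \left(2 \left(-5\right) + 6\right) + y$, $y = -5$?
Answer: $79$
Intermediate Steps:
$v = -9$ ($v = \left(2 \left(-5\right) + 6\right) - 5 = \left(-10 + 6\right) - 5 = -4 - 5 = -9$)
$409 + \left(v - -24\right) F{\left(-6,-16 \right)} = 409 + \left(-9 - -24\right) \left(-16 - 6\right) = 409 + \left(-9 + 24\right) \left(-22\right) = 409 + 15 \left(-22\right) = 409 - 330 = 79$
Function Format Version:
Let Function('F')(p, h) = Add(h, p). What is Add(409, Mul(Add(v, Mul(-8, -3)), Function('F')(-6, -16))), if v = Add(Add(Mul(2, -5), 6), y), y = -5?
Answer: 79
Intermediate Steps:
v = -9 (v = Add(Add(Mul(2, -5), 6), -5) = Add(Add(-10, 6), -5) = Add(-4, -5) = -9)
Add(409, Mul(Add(v, Mul(-8, -3)), Function('F')(-6, -16))) = Add(409, Mul(Add(-9, Mul(-8, -3)), Add(-16, -6))) = Add(409, Mul(Add(-9, 24), -22)) = Add(409, Mul(15, -22)) = Add(409, -330) = 79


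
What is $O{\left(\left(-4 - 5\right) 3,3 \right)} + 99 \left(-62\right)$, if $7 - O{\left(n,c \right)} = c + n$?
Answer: $-6107$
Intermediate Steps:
$O{\left(n,c \right)} = 7 - c - n$ ($O{\left(n,c \right)} = 7 - \left(c + n\right) = 7 - c - n$)
$O{\left(\left(-4 - 5\right) 3,3 \right)} + 99 \left(-62\right) = \left(7 - 3 - \left(-4 - 5\right) 3\right) + 99 \left(-62\right) = \left(7 - 3 - \left(-9\right) 3\right) - 6138 = \left(7 - 3 - -27\right) - 6138 = \left(7 - 3 + 27\right) - 6138 = 31 - 6138 = -6107$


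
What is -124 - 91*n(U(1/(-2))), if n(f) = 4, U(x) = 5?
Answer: -488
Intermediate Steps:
-124 - 91*n(U(1/(-2))) = -124 - 91*4 = -124 - 364 = -488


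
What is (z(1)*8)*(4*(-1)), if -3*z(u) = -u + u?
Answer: 0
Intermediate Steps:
z(u) = 0 (z(u) = -(-u + u)/3 = -⅓*0 = 0)
(z(1)*8)*(4*(-1)) = (0*8)*(4*(-1)) = 0*(-4) = 0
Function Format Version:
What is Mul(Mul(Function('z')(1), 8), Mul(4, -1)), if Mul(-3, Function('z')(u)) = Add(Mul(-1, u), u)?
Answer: 0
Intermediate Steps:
Function('z')(u) = 0 (Function('z')(u) = Mul(Rational(-1, 3), Add(Mul(-1, u), u)) = Mul(Rational(-1, 3), 0) = 0)
Mul(Mul(Function('z')(1), 8), Mul(4, -1)) = Mul(Mul(0, 8), Mul(4, -1)) = Mul(0, -4) = 0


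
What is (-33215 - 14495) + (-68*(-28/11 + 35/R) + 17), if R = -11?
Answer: -520339/11 ≈ -47304.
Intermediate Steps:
(-33215 - 14495) + (-68*(-28/11 + 35/R) + 17) = (-33215 - 14495) + (-68*(-28/11 + 35/(-11)) + 17) = -47710 + (-68*(-28*1/11 + 35*(-1/11)) + 17) = -47710 + (-68*(-28/11 - 35/11) + 17) = -47710 + (-68*(-63/11) + 17) = -47710 + (4284/11 + 17) = -47710 + 4471/11 = -520339/11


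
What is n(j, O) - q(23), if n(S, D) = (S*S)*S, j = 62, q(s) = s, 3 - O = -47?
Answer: 238305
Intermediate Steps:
O = 50 (O = 3 - 1*(-47) = 3 + 47 = 50)
n(S, D) = S**3 (n(S, D) = S**2*S = S**3)
n(j, O) - q(23) = 62**3 - 1*23 = 238328 - 23 = 238305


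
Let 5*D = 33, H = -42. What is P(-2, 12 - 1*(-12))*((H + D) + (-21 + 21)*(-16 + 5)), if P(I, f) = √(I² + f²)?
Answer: -354*√145/5 ≈ -852.54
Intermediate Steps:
D = 33/5 (D = (⅕)*33 = 33/5 ≈ 6.6000)
P(-2, 12 - 1*(-12))*((H + D) + (-21 + 21)*(-16 + 5)) = √((-2)² + (12 - 1*(-12))²)*((-42 + 33/5) + (-21 + 21)*(-16 + 5)) = √(4 + (12 + 12)²)*(-177/5 + 0*(-11)) = √(4 + 24²)*(-177/5 + 0) = √(4 + 576)*(-177/5) = √580*(-177/5) = (2*√145)*(-177/5) = -354*√145/5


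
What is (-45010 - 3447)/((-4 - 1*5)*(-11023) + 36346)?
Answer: -48457/135553 ≈ -0.35748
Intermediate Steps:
(-45010 - 3447)/((-4 - 1*5)*(-11023) + 36346) = -48457/((-4 - 5)*(-11023) + 36346) = -48457/(-9*(-11023) + 36346) = -48457/(99207 + 36346) = -48457/135553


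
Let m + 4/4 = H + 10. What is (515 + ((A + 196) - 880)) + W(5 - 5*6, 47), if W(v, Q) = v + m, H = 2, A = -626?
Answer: -809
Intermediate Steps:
m = 11 (m = -1 + (2 + 10) = -1 + 12 = 11)
W(v, Q) = 11 + v (W(v, Q) = v + 11 = 11 + v)
(515 + ((A + 196) - 880)) + W(5 - 5*6, 47) = (515 + ((-626 + 196) - 880)) + (11 + (5 - 5*6)) = (515 + (-430 - 880)) + (11 + (5 - 30)) = (515 - 1310) + (11 - 25) = -795 - 14 = -809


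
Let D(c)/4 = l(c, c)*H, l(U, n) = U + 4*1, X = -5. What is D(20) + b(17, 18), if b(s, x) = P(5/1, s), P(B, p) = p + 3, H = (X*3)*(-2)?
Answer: 2900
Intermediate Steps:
l(U, n) = 4 + U (l(U, n) = U + 4 = 4 + U)
H = 30 (H = -5*3*(-2) = -15*(-2) = 30)
P(B, p) = 3 + p
b(s, x) = 3 + s
D(c) = 480 + 120*c (D(c) = 4*((4 + c)*30) = 4*(120 + 30*c) = 480 + 120*c)
D(20) + b(17, 18) = (480 + 120*20) + (3 + 17) = (480 + 2400) + 20 = 2880 + 20 = 2900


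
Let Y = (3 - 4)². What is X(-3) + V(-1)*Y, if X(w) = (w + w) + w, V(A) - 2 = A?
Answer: -8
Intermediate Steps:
V(A) = 2 + A
X(w) = 3*w (X(w) = 2*w + w = 3*w)
Y = 1 (Y = (-1)² = 1)
X(-3) + V(-1)*Y = 3*(-3) + (2 - 1)*1 = -9 + 1*1 = -9 + 1 = -8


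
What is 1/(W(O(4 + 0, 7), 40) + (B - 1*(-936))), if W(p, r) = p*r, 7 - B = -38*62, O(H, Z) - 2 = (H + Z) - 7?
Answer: 1/3539 ≈ 0.00028257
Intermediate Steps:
O(H, Z) = -5 + H + Z (O(H, Z) = 2 + ((H + Z) - 7) = 2 + (-7 + H + Z) = -5 + H + Z)
B = 2363 (B = 7 - (-38)*62 = 7 - 1*(-2356) = 7 + 2356 = 2363)
1/(W(O(4 + 0, 7), 40) + (B - 1*(-936))) = 1/((-5 + (4 + 0) + 7)*40 + (2363 - 1*(-936))) = 1/((-5 + 4 + 7)*40 + (2363 + 936)) = 1/(6*40 + 3299) = 1/(240 + 3299) = 1/3539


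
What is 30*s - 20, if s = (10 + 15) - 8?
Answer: 490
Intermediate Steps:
s = 17 (s = 25 - 8 = 17)
30*s - 20 = 30*17 - 20 = 510 - 20 = 490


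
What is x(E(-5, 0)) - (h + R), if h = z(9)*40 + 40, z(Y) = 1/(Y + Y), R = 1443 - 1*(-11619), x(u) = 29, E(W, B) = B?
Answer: -117677/9 ≈ -13075.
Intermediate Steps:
R = 13062 (R = 1443 + 11619 = 13062)
z(Y) = 1/(2*Y)
h = 380/9 (h = ((1/2)/9)*40 + 40 = ((1/2)*(1/9))*40 + 40 = (1/18)*40 + 40 = 20/9 + 40 = 380/9 ≈ 42.222)
x(E(-5, 0)) - (h + R) = 29 - (380/9 + 13062) = 29 - 1*117938/9 = 29 - 117938/9 = -117677/9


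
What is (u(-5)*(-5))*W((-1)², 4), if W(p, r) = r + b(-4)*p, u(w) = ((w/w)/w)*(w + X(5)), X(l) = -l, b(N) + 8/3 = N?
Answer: 80/3 ≈ 26.667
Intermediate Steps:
b(N) = -8/3 + N
u(w) = (-5 + w)/w (u(w) = ((w/w)/w)*(w - 1*5) = (1/w)*(w - 5) = (-5 + w)/w)
W(p, r) = r - 20*p/3 (W(p, r) = r + (-8/3 - 4)*p = r - 20*p/3)
(u(-5)*(-5))*W((-1)², 4) = (((-5 - 5)/(-5))*(-5))*(4 - 20/3*(-1)²) = (-⅕*(-10)*(-5))*(4 - 20/3*1) = (2*(-5))*(4 - 20/3) = -10*(-8/3) = 80/3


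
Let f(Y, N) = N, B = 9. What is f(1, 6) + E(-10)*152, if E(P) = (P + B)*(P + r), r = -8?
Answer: 2742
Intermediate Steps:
E(P) = (-8 + P)*(9 + P) (E(P) = (P + 9)*(P - 8) = (9 + P)*(-8 + P) = (-8 + P)*(9 + P))
f(1, 6) + E(-10)*152 = 6 + (-72 - 10 + (-10)**2)*152 = 6 + (-72 - 10 + 100)*152 = 6 + 18*152 = 6 + 2736 = 2742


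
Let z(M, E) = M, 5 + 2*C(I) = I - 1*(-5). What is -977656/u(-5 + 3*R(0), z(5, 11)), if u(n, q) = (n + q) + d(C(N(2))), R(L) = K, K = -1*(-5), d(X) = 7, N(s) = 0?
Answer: -488828/11 ≈ -44439.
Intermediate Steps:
C(I) = I/2 (C(I) = -5/2 + (I - 1*(-5))/2 = -5/2 + (I + 5)/2 = -5/2 + (5 + I)/2 = -5/2 + (5/2 + I/2) = I/2)
K = 5
R(L) = 5
u(n, q) = 7 + n + q (u(n, q) = (n + q) + 7 = 7 + n + q)
-977656/u(-5 + 3*R(0), z(5, 11)) = -977656/(7 + (-5 + 3*5) + 5) = -977656/(7 + (-5 + 15) + 5) = -977656/(7 + 10 + 5) = -977656/22 = -977656*1/22 = -488828/11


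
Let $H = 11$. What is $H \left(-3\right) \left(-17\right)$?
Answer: $561$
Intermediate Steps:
$H \left(-3\right) \left(-17\right) = 11 \left(-3\right) \left(-17\right) = \left(-33\right) \left(-17\right) = 561$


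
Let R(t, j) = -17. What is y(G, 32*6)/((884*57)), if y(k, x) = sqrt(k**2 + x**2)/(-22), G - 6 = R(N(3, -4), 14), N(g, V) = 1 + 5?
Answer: -sqrt(36985)/1108536 ≈ -0.00017349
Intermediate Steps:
N(g, V) = 6
G = -11 (G = 6 - 17 = -11)
y(k, x) = -sqrt(k**2 + x**2)/22 (y(k, x) = sqrt(k**2 + x**2)*(-1/22) = -sqrt(k**2 + x**2)/22)
y(G, 32*6)/((884*57)) = (-sqrt((-11)**2 + (32*6)**2)/22)/((884*57)) = -sqrt(121 + 192**2)/22/50388 = -sqrt(121 + 36864)/22*(1/50388) = -sqrt(36985)/22*(1/50388) = -sqrt(36985)/1108536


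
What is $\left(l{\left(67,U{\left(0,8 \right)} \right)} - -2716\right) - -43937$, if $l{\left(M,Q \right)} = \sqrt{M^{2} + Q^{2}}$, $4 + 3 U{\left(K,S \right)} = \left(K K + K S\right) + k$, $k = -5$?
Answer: $46653 + \sqrt{4498} \approx 46720.0$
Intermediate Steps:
$U{\left(K,S \right)} = -3 + \frac{K^{2}}{3} + \frac{K S}{3}$ ($U{\left(K,S \right)} = - \frac{4}{3} + \frac{\left(K K + K S\right) - 5}{3} = - \frac{4}{3} + \frac{\left(K^{2} + K S\right) - 5}{3} = - \frac{4}{3} + \frac{-5 + K^{2} + K S}{3} = - \frac{4}{3} + \left(- \frac{5}{3} + \frac{K^{2}}{3} + \frac{K S}{3}\right) = -3 + \frac{K^{2}}{3} + \frac{K S}{3}$)
$\left(l{\left(67,U{\left(0,8 \right)} \right)} - -2716\right) - -43937 = \left(\sqrt{67^{2} + \left(-3 + \frac{0^{2}}{3} + \frac{1}{3} \cdot 0 \cdot 8\right)^{2}} - -2716\right) - -43937 = \left(\sqrt{4489 + \left(-3 + \frac{1}{3} \cdot 0 + 0\right)^{2}} + 2716\right) + 43937 = \left(\sqrt{4489 + \left(-3 + 0 + 0\right)^{2}} + 2716\right) + 43937 = \left(\sqrt{4489 + \left(-3\right)^{2}} + 2716\right) + 43937 = \left(\sqrt{4489 + 9} + 2716\right) + 43937 = \left(\sqrt{4498} + 2716\right) + 43937 = \left(2716 + \sqrt{4498}\right) + 43937 = 46653 + \sqrt{4498}$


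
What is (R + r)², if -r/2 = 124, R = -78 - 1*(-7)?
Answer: 101761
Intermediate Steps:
R = -71 (R = -78 + 7 = -71)
r = -248 (r = -2*124 = -248)
(R + r)² = (-71 - 248)² = (-319)² = 101761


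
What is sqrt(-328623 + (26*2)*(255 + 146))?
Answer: I*sqrt(307771) ≈ 554.77*I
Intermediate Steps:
sqrt(-328623 + (26*2)*(255 + 146)) = sqrt(-328623 + 52*401) = sqrt(-328623 + 20852) = sqrt(-307771) = I*sqrt(307771)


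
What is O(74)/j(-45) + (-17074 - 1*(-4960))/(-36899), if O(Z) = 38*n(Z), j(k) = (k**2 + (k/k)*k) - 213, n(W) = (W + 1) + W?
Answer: 12122504/3431607 ≈ 3.5326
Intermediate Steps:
n(W) = 1 + 2*W (n(W) = (1 + W) + W = 1 + 2*W)
j(k) = -213 + k + k**2 (j(k) = (k**2 + 1*k) - 213 = (k**2 + k) - 213 = (k + k**2) - 213 = -213 + k + k**2)
O(Z) = 38 + 76*Z (O(Z) = 38*(1 + 2*Z) = 38 + 76*Z)
O(74)/j(-45) + (-17074 - 1*(-4960))/(-36899) = (38 + 76*74)/(-213 - 45 + (-45)**2) + (-17074 - 1*(-4960))/(-36899) = (38 + 5624)/(-213 - 45 + 2025) + (-17074 + 4960)*(-1/36899) = 5662/1767 - 12114*(-1/36899) = 5662*(1/1767) + 12114/36899 = 298/93 + 12114/36899 = 12122504/3431607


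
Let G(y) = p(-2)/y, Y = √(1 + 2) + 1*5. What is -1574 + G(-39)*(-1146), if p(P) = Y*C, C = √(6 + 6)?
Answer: -18170/13 + 3820*√3/13 ≈ -888.74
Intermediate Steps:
C = 2*√3 (C = √12 = 2*√3 ≈ 3.4641)
Y = 5 + √3 (Y = √3 + 5 = 5 + √3 ≈ 6.7320)
p(P) = 2*√3*(5 + √3) (p(P) = (5 + √3)*(2*√3) = 2*√3*(5 + √3))
G(y) = (6 + 10*√3)/y
-1574 + G(-39)*(-1146) = -1574 + (2*(3 + 5*√3)/(-39))*(-1146) = -1574 + (2*(-1/39)*(3 + 5*√3))*(-1146) = -1574 + (-2/13 - 10*√3/39)*(-1146) = -1574 + (2292/13 + 3820*√3/13) = -18170/13 + 3820*√3/13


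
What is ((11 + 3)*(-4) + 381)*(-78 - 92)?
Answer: -55250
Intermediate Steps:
((11 + 3)*(-4) + 381)*(-78 - 92) = (14*(-4) + 381)*(-170) = (-56 + 381)*(-170) = 325*(-170) = -55250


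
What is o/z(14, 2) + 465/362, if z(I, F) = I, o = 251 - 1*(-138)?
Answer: 36832/1267 ≈ 29.070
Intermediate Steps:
o = 389 (o = 251 + 138 = 389)
o/z(14, 2) + 465/362 = 389/14 + 465/362 = 36832/1267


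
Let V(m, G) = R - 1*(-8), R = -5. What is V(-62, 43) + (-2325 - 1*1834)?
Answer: -4156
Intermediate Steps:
V(m, G) = 3 (V(m, G) = -5 - 1*(-8) = -5 + 8 = 3)
V(-62, 43) + (-2325 - 1*1834) = 3 + (-2325 - 1*1834) = 3 + (-2325 - 1834) = 3 - 4159 = -4156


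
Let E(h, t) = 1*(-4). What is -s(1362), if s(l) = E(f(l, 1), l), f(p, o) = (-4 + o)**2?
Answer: 4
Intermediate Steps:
E(h, t) = -4
s(l) = -4
-s(1362) = -1*(-4) = 4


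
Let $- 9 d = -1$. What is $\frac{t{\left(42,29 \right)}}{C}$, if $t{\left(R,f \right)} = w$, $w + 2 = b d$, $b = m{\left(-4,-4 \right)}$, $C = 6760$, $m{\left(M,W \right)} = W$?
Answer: $- \frac{11}{30420} \approx -0.0003616$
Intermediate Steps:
$d = \frac{1}{9}$ ($d = \left(- \frac{1}{9}\right) \left(-1\right) = \frac{1}{9} \approx 0.11111$)
$b = -4$
$w = - \frac{22}{9}$ ($w = -2 - \frac{4}{9} = - \frac{22}{9} \approx -2.4444$)
$t{\left(R,f \right)} = - \frac{22}{9}$
$\frac{t{\left(42,29 \right)}}{C} = - \frac{22}{9 \cdot 6760} = \left(- \frac{22}{9}\right) \frac{1}{6760} = - \frac{11}{30420}$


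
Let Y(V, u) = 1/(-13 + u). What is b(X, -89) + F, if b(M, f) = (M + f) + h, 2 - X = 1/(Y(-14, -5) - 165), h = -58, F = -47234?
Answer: -140762991/2971 ≈ -47379.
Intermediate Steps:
X = 5960/2971 (X = 2 - 1/(1/(-13 - 5) - 165) = 2 - 1/(1/(-18) - 165) = 2 - 1/(-1/18 - 165) = 2 - 1/(-2971/18) = 2 - 1*(-18/2971) = 2 + 18/2971 = 5960/2971 ≈ 2.0061)
b(M, f) = -58 + M + f (b(M, f) = (M + f) - 58 = -58 + M + f)
b(X, -89) + F = (-58 + 5960/2971 - 89) - 47234 = -430777/2971 - 47234 = -140762991/2971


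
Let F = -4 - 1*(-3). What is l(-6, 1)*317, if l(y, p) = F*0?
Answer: 0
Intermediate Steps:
F = -1 (F = -4 + 3 = -1)
l(y, p) = 0 (l(y, p) = -1*0 = 0)
l(-6, 1)*317 = 0*317 = 0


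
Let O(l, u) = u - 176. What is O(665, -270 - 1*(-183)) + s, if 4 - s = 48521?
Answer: -48780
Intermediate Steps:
O(l, u) = -176 + u
s = -48517 (s = 4 - 1*48521 = 4 - 48521 = -48517)
O(665, -270 - 1*(-183)) + s = (-176 + (-270 - 1*(-183))) - 48517 = (-176 + (-270 + 183)) - 48517 = (-176 - 87) - 48517 = -263 - 48517 = -48780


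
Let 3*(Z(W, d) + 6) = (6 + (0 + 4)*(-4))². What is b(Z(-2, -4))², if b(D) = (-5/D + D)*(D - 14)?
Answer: 17843616400/136161 ≈ 1.3105e+5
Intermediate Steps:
Z(W, d) = 82/3 (Z(W, d) = -6 + (6 + (0 + 4)*(-4))²/3 = -6 + (6 + 4*(-4))²/3 = -6 + (6 - 16)²/3 = -6 + (⅓)*(-10)² = -6 + (⅓)*100 = -6 + 100/3 = 82/3)
b(D) = (-14 + D)*(D - 5/D) (b(D) = (D - 5/D)*(-14 + D) = (-14 + D)*(D - 5/D))
b(Z(-2, -4))² = (-5 + (82/3)² - 14*82/3 + 70/(82/3))² = (-5 + 6724/9 - 1148/3 + 70*(3/82))² = (-5 + 6724/9 - 1148/3 + 105/41)² = (133580/369)² = 17843616400/136161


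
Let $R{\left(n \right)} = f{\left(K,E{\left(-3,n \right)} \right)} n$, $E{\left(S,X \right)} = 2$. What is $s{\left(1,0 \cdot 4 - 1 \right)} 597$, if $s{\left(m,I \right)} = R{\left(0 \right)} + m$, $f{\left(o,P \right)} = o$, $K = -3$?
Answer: $597$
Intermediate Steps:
$R{\left(n \right)} = - 3 n$
$s{\left(m,I \right)} = m$ ($s{\left(m,I \right)} = \left(-3\right) 0 + m = 0 + m = m$)
$s{\left(1,0 \cdot 4 - 1 \right)} 597 = 1 \cdot 597 = 597$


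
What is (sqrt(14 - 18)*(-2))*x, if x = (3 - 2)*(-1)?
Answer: 4*I ≈ 4.0*I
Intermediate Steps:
x = -1 (x = 1*(-1) = -1)
(sqrt(14 - 18)*(-2))*x = (sqrt(14 - 18)*(-2))*(-1) = (sqrt(-4)*(-2))*(-1) = ((2*I)*(-2))*(-1) = -4*I*(-1) = 4*I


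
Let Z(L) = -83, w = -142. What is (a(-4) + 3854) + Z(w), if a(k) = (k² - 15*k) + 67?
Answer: 3914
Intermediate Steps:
a(k) = 67 + k² - 15*k
(a(-4) + 3854) + Z(w) = ((67 + (-4)² - 15*(-4)) + 3854) - 83 = ((67 + 16 + 60) + 3854) - 83 = (143 + 3854) - 83 = 3997 - 83 = 3914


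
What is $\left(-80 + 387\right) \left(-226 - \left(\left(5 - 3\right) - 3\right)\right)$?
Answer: $-69075$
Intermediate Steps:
$\left(-80 + 387\right) \left(-226 - \left(\left(5 - 3\right) - 3\right)\right) = 307 \left(-226 - \left(\left(5 - 3\right) - 3\right)\right) = 307 \left(-226 - \left(2 - 3\right)\right) = 307 \left(-226 - -1\right) = 307 \left(-226 + 1\right) = 307 \left(-225\right) = -69075$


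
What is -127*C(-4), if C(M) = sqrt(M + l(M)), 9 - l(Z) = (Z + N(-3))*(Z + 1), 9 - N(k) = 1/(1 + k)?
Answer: -127*sqrt(86)/2 ≈ -588.88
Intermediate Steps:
N(k) = 9 - 1/(1 + k)
l(Z) = 9 - (1 + Z)*(19/2 + Z) (l(Z) = 9 - (Z + (8 + 9*(-3))/(1 - 3))*(Z + 1) = 9 - (Z + (8 - 27)/(-2))*(1 + Z) = 9 - (Z - 1/2*(-19))*(1 + Z) = 9 - (Z + 19/2)*(1 + Z) = 9 - (19/2 + Z)*(1 + Z) = 9 - (1 + Z)*(19/2 + Z))
C(M) = sqrt(-1/2 - M**2 - 19*M/2) (C(M) = sqrt(M + (-1/2 - M**2 - 21*M/2)) = sqrt(-1/2 - M**2 - 19*M/2))
-127*C(-4) = -127*sqrt(-2 - 38*(-4) - 4*(-4)**2)/2 = -127*sqrt(-2 + 152 - 4*16)/2 = -127*sqrt(-2 + 152 - 64)/2 = -127*sqrt(86)/2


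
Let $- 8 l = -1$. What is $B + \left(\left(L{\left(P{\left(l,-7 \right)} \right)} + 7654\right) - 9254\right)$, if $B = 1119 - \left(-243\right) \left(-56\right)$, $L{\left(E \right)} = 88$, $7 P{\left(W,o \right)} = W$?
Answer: $-14001$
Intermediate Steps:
$l = \frac{1}{8}$ ($l = \left(- \frac{1}{8}\right) \left(-1\right) = \frac{1}{8} \approx 0.125$)
$P{\left(W,o \right)} = \frac{W}{7}$
$B = -12489$ ($B = 1119 - 13608 = -12489$)
$B + \left(\left(L{\left(P{\left(l,-7 \right)} \right)} + 7654\right) - 9254\right) = -12489 + \left(\left(88 + 7654\right) - 9254\right) = -12489 + \left(7742 - 9254\right) = -12489 - 1512 = -14001$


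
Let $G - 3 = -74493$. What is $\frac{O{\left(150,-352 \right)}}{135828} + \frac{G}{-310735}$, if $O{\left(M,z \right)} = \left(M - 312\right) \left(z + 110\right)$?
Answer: $\frac{11262567}{21316421} \approx 0.52835$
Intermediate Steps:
$G = -74490$ ($G = 3 - 74493 = -74490$)
$O{\left(M,z \right)} = \left(-312 + M\right) \left(110 + z\right)$
$\frac{O{\left(150,-352 \right)}}{135828} + \frac{G}{-310735} = \frac{-34320 - -109824 + 110 \cdot 150 + 150 \left(-352\right)}{135828} - \frac{74490}{-310735} = \left(-34320 + 109824 + 16500 - 52800\right) \frac{1}{135828} - - \frac{14898}{62147} = 39204 \cdot \frac{1}{135828} + \frac{14898}{62147} = \frac{99}{343} + \frac{14898}{62147} = \frac{11262567}{21316421}$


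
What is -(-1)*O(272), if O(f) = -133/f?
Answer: -133/272 ≈ -0.48897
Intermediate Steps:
-(-1)*O(272) = -(-1)*(-133/272) = -(-1)*(-133*1/272) = -(-1)*(-133)/272 = -1*133/272 = -133/272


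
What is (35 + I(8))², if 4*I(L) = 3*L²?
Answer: 6889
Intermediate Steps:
I(L) = 3*L²/4 (I(L) = (3*L²)/4 = 3*L²/4)
(35 + I(8))² = (35 + (¾)*8²)² = (35 + (¾)*64)² = (35 + 48)² = 83² = 6889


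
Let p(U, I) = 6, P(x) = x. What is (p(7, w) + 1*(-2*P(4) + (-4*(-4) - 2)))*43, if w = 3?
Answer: 516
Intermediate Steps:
(p(7, w) + 1*(-2*P(4) + (-4*(-4) - 2)))*43 = (6 + 1*(-2*4 + (-4*(-4) - 2)))*43 = (6 + 1*(-8 + (16 - 2)))*43 = (6 + 1*(-8 + 14))*43 = (6 + 1*6)*43 = (6 + 6)*43 = 12*43 = 516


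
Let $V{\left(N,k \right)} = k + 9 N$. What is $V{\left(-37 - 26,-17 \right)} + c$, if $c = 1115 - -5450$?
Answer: $5981$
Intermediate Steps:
$c = 6565$ ($c = 1115 + 5450 = 6565$)
$V{\left(-37 - 26,-17 \right)} + c = \left(-17 + 9 \left(-37 - 26\right)\right) + 6565 = \left(-17 + 9 \left(-63\right)\right) + 6565 = \left(-17 - 567\right) + 6565 = -584 + 6565 = 5981$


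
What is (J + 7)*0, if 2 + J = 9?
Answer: 0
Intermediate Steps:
J = 7 (J = -2 + 9 = 7)
(J + 7)*0 = (7 + 7)*0 = 14*0 = 0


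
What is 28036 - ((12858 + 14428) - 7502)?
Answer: 8252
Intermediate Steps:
28036 - ((12858 + 14428) - 7502) = 28036 - (27286 - 7502) = 28036 - 1*19784 = 28036 - 19784 = 8252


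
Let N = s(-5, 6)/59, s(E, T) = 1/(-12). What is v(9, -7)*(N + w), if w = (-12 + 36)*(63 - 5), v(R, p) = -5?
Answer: -4927675/708 ≈ -6960.0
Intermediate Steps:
s(E, T) = -1/12
w = 1392 (w = 24*58 = 1392)
N = -1/708 (N = -1/12/59 = -1/12*1/59 = -1/708 ≈ -0.0014124)
v(9, -7)*(N + w) = -5*(-1/708 + 1392) = -5*985535/708 = -4927675/708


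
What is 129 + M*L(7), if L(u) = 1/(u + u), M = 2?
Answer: 904/7 ≈ 129.14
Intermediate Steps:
L(u) = 1/(2*u)
129 + M*L(7) = 129 + 2*((½)/7) = 129 + 2*((½)*(⅐)) = 129 + 2*(1/14) = 129 + ⅐ = 904/7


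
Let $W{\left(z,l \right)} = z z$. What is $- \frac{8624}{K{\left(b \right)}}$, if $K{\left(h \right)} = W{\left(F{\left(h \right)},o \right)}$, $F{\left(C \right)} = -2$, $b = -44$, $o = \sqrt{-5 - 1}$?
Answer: $-2156$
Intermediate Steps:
$o = i \sqrt{6}$ ($o = \sqrt{-6} = i \sqrt{6} \approx 2.4495 i$)
$W{\left(z,l \right)} = z^{2}$
$K{\left(h \right)} = 4$ ($K{\left(h \right)} = \left(-2\right)^{2} = 4$)
$- \frac{8624}{K{\left(b \right)}} = - \frac{8624}{4} = \left(-8624\right) \frac{1}{4} = -2156$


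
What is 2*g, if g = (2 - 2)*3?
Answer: 0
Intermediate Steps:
g = 0 (g = 0*3 = 0)
2*g = 2*0 = 0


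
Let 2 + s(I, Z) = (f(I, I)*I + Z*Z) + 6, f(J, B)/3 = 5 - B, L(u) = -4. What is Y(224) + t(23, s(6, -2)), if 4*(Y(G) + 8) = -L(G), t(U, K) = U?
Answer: 16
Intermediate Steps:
f(J, B) = 15 - 3*B (f(J, B) = 3*(5 - B) = 15 - 3*B)
s(I, Z) = 4 + Z² + I*(15 - 3*I) (s(I, Z) = -2 + (((15 - 3*I)*I + Z*Z) + 6) = -2 + ((I*(15 - 3*I) + Z²) + 6) = -2 + ((Z² + I*(15 - 3*I)) + 6) = -2 + (6 + Z² + I*(15 - 3*I)) = 4 + Z² + I*(15 - 3*I))
Y(G) = -7 (Y(G) = -8 + (-1*(-4))/4 = -8 + (¼)*4 = -8 + 1 = -7)
Y(224) + t(23, s(6, -2)) = -7 + 23 = 16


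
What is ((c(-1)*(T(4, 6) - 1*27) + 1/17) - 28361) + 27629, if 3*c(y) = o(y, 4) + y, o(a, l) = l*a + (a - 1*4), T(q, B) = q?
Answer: -33419/51 ≈ -655.27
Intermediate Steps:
o(a, l) = -4 + a + a*l (o(a, l) = a*l + (a - 4) = a*l + (-4 + a) = -4 + a + a*l)
c(y) = -4/3 + 2*y (c(y) = ((-4 + y + y*4) + y)/3 = ((-4 + y + 4*y) + y)/3 = ((-4 + 5*y) + y)/3 = (-4 + 6*y)/3 = -4/3 + 2*y)
((c(-1)*(T(4, 6) - 1*27) + 1/17) - 28361) + 27629 = (((-4/3 + 2*(-1))*(4 - 1*27) + 1/17) - 28361) + 27629 = (((-4/3 - 2)*(4 - 27) + 1/17) - 28361) + 27629 = ((-10/3*(-23) + 1/17) - 28361) + 27629 = ((230/3 + 1/17) - 28361) + 27629 = (3913/51 - 28361) + 27629 = -1442498/51 + 27629 = -33419/51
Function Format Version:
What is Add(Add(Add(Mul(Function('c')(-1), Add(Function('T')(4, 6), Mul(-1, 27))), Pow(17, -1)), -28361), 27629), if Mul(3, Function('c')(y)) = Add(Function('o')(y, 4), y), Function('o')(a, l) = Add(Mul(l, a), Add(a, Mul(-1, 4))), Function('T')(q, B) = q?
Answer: Rational(-33419, 51) ≈ -655.27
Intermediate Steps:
Function('o')(a, l) = Add(-4, a, Mul(a, l)) (Function('o')(a, l) = Add(Mul(a, l), Add(a, -4)) = Add(Mul(a, l), Add(-4, a)) = Add(-4, a, Mul(a, l)))
Function('c')(y) = Add(Rational(-4, 3), Mul(2, y)) (Function('c')(y) = Mul(Rational(1, 3), Add(Add(-4, y, Mul(y, 4)), y)) = Mul(Rational(1, 3), Add(Add(-4, y, Mul(4, y)), y)) = Mul(Rational(1, 3), Add(Add(-4, Mul(5, y)), y)) = Mul(Rational(1, 3), Add(-4, Mul(6, y))) = Add(Rational(-4, 3), Mul(2, y)))
Add(Add(Add(Mul(Function('c')(-1), Add(Function('T')(4, 6), Mul(-1, 27))), Pow(17, -1)), -28361), 27629) = Add(Add(Add(Mul(Add(Rational(-4, 3), Mul(2, -1)), Add(4, Mul(-1, 27))), Pow(17, -1)), -28361), 27629) = Add(Add(Add(Mul(Add(Rational(-4, 3), -2), Add(4, -27)), Rational(1, 17)), -28361), 27629) = Add(Add(Add(Mul(Rational(-10, 3), -23), Rational(1, 17)), -28361), 27629) = Add(Add(Add(Rational(230, 3), Rational(1, 17)), -28361), 27629) = Add(Add(Rational(3913, 51), -28361), 27629) = Add(Rational(-1442498, 51), 27629) = Rational(-33419, 51)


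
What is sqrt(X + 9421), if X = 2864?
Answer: 3*sqrt(1365) ≈ 110.84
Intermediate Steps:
sqrt(X + 9421) = sqrt(2864 + 9421) = sqrt(12285) = 3*sqrt(1365)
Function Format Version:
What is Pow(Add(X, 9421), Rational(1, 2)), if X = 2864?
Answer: Mul(3, Pow(1365, Rational(1, 2))) ≈ 110.84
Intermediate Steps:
Pow(Add(X, 9421), Rational(1, 2)) = Pow(Add(2864, 9421), Rational(1, 2)) = Pow(12285, Rational(1, 2)) = Mul(3, Pow(1365, Rational(1, 2)))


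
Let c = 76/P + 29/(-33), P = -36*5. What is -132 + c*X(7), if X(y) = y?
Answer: -69848/495 ≈ -141.11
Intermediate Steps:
P = -180
c = -644/495 (c = 76/(-180) + 29/(-33) = 76*(-1/180) + 29*(-1/33) = -19/45 - 29/33 = -644/495 ≈ -1.3010)
-132 + c*X(7) = -132 - 644/495*7 = -132 - 4508/495 = -69848/495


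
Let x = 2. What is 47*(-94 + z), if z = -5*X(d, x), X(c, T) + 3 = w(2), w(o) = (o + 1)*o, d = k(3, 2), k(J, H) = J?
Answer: -5123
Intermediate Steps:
d = 3
w(o) = o*(1 + o) (w(o) = (1 + o)*o = o*(1 + o))
X(c, T) = 3 (X(c, T) = -3 + 2*(1 + 2) = -3 + 2*3 = -3 + 6 = 3)
z = -15 (z = -5*3 = -15)
47*(-94 + z) = 47*(-94 - 15) = 47*(-109) = -5123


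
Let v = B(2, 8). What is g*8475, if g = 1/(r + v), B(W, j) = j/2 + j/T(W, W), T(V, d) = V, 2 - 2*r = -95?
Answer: 150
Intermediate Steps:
r = 97/2 (r = 1 - ½*(-95) = 1 + 95/2 = 97/2 ≈ 48.500)
B(W, j) = j/2 + j/W
v = 8 (v = (½)*8 + 8/2 = 4 + 8*(½) = 4 + 4 = 8)
g = 2/113 (g = 1/(97/2 + 8) = 1/(113/2) = 2/113 ≈ 0.017699)
g*8475 = (2/113)*8475 = 150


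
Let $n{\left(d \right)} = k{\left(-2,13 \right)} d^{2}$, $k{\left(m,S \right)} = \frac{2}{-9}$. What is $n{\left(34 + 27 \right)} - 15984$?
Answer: $- \frac{151298}{9} \approx -16811.0$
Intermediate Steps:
$k{\left(m,S \right)} = - \frac{2}{9}$ ($k{\left(m,S \right)} = 2 \left(- \frac{1}{9}\right) = - \frac{2}{9}$)
$n{\left(d \right)} = - \frac{2 d^{2}}{9}$
$n{\left(34 + 27 \right)} - 15984 = - \frac{2 \left(34 + 27\right)^{2}}{9} - 15984 = - \frac{2 \cdot 61^{2}}{9} - 15984 = \left(- \frac{2}{9}\right) 3721 - 15984 = - \frac{7442}{9} - 15984 = - \frac{151298}{9}$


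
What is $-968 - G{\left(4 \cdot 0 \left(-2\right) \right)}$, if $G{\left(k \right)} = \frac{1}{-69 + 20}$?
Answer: $- \frac{47431}{49} \approx -967.98$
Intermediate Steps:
$G{\left(k \right)} = - \frac{1}{49}$ ($G{\left(k \right)} = \frac{1}{-49} = - \frac{1}{49}$)
$-968 - G{\left(4 \cdot 0 \left(-2\right) \right)} = -968 - - \frac{1}{49} = -968 + \frac{1}{49} = - \frac{47431}{49}$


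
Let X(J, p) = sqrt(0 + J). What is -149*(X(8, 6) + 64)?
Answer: -9536 - 298*sqrt(2) ≈ -9957.4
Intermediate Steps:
X(J, p) = sqrt(J)
-149*(X(8, 6) + 64) = -149*(sqrt(8) + 64) = -149*(2*sqrt(2) + 64) = -149*(64 + 2*sqrt(2)) = -9536 - 298*sqrt(2)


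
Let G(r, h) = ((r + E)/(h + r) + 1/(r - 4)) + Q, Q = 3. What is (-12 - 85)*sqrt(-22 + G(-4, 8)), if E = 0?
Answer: -97*I*sqrt(322)/4 ≈ -435.15*I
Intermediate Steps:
G(r, h) = 3 + 1/(-4 + r) + r/(h + r) (G(r, h) = ((r + 0)/(h + r) + 1/(r - 4)) + 3 = (r/(h + r) + 1/(-4 + r)) + 3 = (1/(-4 + r) + r/(h + r)) + 3 = 3 + 1/(-4 + r) + r/(h + r))
(-12 - 85)*sqrt(-22 + G(-4, 8)) = (-12 - 85)*sqrt(-22 + (-15*(-4) - 11*8 + 4*(-4)**2 + 3*8*(-4))/((-4)**2 - 4*8 - 4*(-4) + 8*(-4))) = -97*sqrt(-22 + (60 - 88 + 4*16 - 96)/(16 - 32 + 16 - 32)) = -97*sqrt(-22 + (60 - 88 + 64 - 96)/(-32)) = -97*sqrt(-22 - 1/32*(-60)) = -97*sqrt(-22 + 15/8) = -97*I*sqrt(322)/4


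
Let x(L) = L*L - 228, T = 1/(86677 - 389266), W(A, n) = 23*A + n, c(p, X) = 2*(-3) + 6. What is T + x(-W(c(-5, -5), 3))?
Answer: -66266992/302589 ≈ -219.00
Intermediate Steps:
c(p, X) = 0 (c(p, X) = -6 + 6 = 0)
W(A, n) = n + 23*A
T = -1/302589 (T = 1/(-302589) = -1/302589 ≈ -3.3048e-6)
x(L) = -228 + L² (x(L) = L² - 228 = -228 + L²)
T + x(-W(c(-5, -5), 3)) = -1/302589 + (-228 + (-(3 + 23*0))²) = -1/302589 + (-228 + (-(3 + 0))²) = -1/302589 + (-228 + (-1*3)²) = -1/302589 + (-228 + (-3)²) = -1/302589 + (-228 + 9) = -1/302589 - 219 = -66266992/302589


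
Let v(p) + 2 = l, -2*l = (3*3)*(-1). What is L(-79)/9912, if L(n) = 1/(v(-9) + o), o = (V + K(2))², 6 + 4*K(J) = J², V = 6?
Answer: 1/324618 ≈ 3.0805e-6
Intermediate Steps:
K(J) = -3/2 + J²/4
l = 9/2 (l = -3*3*(-1)/2 = -9*(-1)/2 = -½*(-9) = 9/2 ≈ 4.5000)
o = 121/4 (o = (6 + (-3/2 + (¼)*2²))² = (6 + (-3/2 + (¼)*4))² = (6 + (-3/2 + 1))² = (6 - ½)² = (11/2)² = 121/4 ≈ 30.250)
v(p) = 5/2 (v(p) = -2 + 9/2 = 5/2)
L(n) = 4/131 (L(n) = 1/(5/2 + 121/4) = 1/(131/4) = 4/131)
L(-79)/9912 = (4/131)/9912 = (4/131)*(1/9912) = 1/324618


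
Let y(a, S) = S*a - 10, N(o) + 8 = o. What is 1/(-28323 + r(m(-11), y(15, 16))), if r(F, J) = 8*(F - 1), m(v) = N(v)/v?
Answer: -11/311489 ≈ -3.5314e-5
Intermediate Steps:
N(o) = -8 + o
y(a, S) = -10 + S*a
m(v) = (-8 + v)/v
r(F, J) = -8 + 8*F (r(F, J) = 8*(-1 + F) = -8 + 8*F)
1/(-28323 + r(m(-11), y(15, 16))) = 1/(-28323 + (-8 + 8*((-8 - 11)/(-11)))) = 1/(-28323 + (-8 + 8*(-1/11*(-19)))) = 1/(-28323 + (-8 + 8*(19/11))) = 1/(-28323 + (-8 + 152/11)) = 1/(-28323 + 64/11) = 1/(-311489/11) = -11/311489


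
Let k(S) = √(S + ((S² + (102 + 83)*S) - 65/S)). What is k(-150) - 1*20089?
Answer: -20089 + I*√4859610/30 ≈ -20089.0 + 73.482*I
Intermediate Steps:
k(S) = √(S² - 65/S + 186*S) (k(S) = √(S + ((S² + 185*S) - 65/S)) = √(S + (S² - 65/S + 185*S)) = √(S² - 65/S + 186*S))
k(-150) - 1*20089 = √((-65 + (-150)²*(186 - 150))/(-150)) - 1*20089 = √(-(-65 + 22500*36)/150) - 20089 = √(-(-65 + 810000)/150) - 20089 = √(-1/150*809935) - 20089 = √(-161987/30) - 20089 = I*√4859610/30 - 20089 = -20089 + I*√4859610/30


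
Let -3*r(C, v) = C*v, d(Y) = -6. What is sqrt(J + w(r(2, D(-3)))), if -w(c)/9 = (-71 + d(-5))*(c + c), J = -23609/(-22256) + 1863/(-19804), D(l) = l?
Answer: sqrt(2104285937019714019)/27547364 ≈ 52.659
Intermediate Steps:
r(C, v) = -C*v/3
J = 106522427/110189456 (J = -23609*(-1/22256) + 1863*(-1/19804) = 23609/22256 - 1863/19804 = 106522427/110189456 ≈ 0.96672)
w(c) = 1386*c (w(c) = -9*(-71 - 6)*(c + c) = -(-693)*2*c = -(-1386)*c = 1386*c)
sqrt(J + w(r(2, D(-3)))) = sqrt(106522427/110189456 + 1386*(-1/3*2*(-3))) = sqrt(106522427/110189456 + 1386*2) = sqrt(106522427/110189456 + 2772) = sqrt(305551694459/110189456) = sqrt(2104285937019714019)/27547364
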